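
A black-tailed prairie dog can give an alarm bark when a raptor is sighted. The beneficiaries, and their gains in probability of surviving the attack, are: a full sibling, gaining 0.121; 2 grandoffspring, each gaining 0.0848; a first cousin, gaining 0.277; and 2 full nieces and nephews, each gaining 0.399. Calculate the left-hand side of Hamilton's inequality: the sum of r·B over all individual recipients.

0.337025

r to a full sibling = 0.5 (full sibs share both parents — two paths of length 2: r = 2·(1/2)^2 = 1/2).
r to a grandoffspring = 0.25 (two parent–offspring links: r = (1/2)^2 = 1/4).
r to a first cousin = 1/8 (first cousins share one grandparent pair — two paths of length 4: r = 2·(1/2)^4 = 1/8).
r to a full niece or nephew = 0.25 (full aunt/uncle↔niece/nephew: two paths of length 3 through the shared grandparent pair: r = 2·(1/2)^3 = 1/4).
Summing one r·B term per recipient: 1·0.5·0.121 + 2·0.25·0.0848 + 1·0.125·0.277 + 2·0.25·0.399 = 0.337025.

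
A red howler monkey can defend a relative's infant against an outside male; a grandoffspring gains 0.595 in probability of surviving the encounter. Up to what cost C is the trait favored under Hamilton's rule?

r to a grandoffspring = 1/4 (two parent–offspring links: r = (1/2)^2 = 1/4).
Hamilton's rule: n·r·B > C, so the trait is favored while C < n·r·B = 1·0.25·0.595 = 0.14875.

0.14875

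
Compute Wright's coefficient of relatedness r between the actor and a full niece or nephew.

Each parent–offspring link contributes a factor of 1/2, and independent paths through distinct common ancestors add.
Full aunt/uncle↔niece/nephew: two paths of length 3 through the shared grandparent pair: r = 2·(1/2)^3 = 1/4.

0.25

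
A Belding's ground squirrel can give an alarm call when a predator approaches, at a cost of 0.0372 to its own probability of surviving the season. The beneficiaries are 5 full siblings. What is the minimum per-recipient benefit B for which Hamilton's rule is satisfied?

r to a full sibling = 0.5 (full sibs share both parents — two paths of length 2: r = 2·(1/2)^2 = 1/2).
Hamilton's rule with n recipients of equal r: n·r·B > C, so B > C/(n·r) = 0.0372/(5·0.5) = 0.0149.

0.0149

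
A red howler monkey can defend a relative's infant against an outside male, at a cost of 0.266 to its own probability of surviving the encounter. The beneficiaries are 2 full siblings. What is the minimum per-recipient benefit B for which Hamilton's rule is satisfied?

0.266

r to a full sibling = 1/2 (full sibs share both parents — two paths of length 2: r = 2·(1/2)^2 = 1/2).
Hamilton's rule with n recipients of equal r: n·r·B > C, so B > C/(n·r) = 0.266/(2·0.5) = 0.266.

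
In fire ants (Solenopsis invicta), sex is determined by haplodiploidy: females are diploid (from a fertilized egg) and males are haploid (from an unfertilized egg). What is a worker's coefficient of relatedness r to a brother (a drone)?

Her haploid brother carries none of their father's genes and a random half of their mother's genome; that half matches the maternal half of her own genome with probability 1/2: r = 1/2 · 1/2 = 1/4.

0.25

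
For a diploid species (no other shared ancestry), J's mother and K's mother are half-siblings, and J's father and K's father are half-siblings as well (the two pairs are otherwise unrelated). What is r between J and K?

0.125

Relatedness sums over independent paths through distinct common ancestors.
J and K are related in two ways: half first cousins through their mothers (r = 1/16) and half first cousins through their fathers (r = 1/16).
r = 1/16 + 1/16 = 0.125.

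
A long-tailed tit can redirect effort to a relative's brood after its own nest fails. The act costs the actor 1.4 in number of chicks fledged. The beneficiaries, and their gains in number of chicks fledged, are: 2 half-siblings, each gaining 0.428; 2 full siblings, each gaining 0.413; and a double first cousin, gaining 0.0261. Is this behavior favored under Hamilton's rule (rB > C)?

No

Hamilton's rule: the trait is favored when the sum of r·B over every recipient exceeds the actor's cost C.
r to a half-sibling = 1/4 (half-sibs share one parent — one path of length 2: r = (1/2)^2 = 1/4).
r to a full sibling = 1/2 (full sibs share both parents — two paths of length 2: r = 2·(1/2)^2 = 1/2).
r to a double first cousin = 0.25 (double first cousins share both grandparent pairs — four paths of length 4: r = 4·(1/2)^4 = 1/4).
Summing one r·B term per recipient: 2·0.25·0.428 + 2·0.5·0.413 + 1·0.25·0.0261 = 0.633525.
0.633525 < 1.4: the indirect benefit is less than the cost.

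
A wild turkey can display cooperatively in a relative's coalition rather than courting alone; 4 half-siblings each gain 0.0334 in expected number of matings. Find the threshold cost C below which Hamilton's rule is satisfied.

r to a half-sibling = 1/4 (half-sibs share one parent — one path of length 2: r = (1/2)^2 = 1/4).
Hamilton's rule: n·r·B > C, so the trait is favored while C < n·r·B = 4·0.25·0.0334 = 0.0334.

0.0334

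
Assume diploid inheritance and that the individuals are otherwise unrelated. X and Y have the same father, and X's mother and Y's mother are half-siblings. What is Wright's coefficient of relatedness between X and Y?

Independent pedigree routes through distinct common ancestors add.
X and Y are related in two ways: half-sibs through their shared father (r = 1/4) and half first cousins through their mothers (r = 1/16).
r = 1/4 + 1/16 = 5/16 = 0.3125.

0.3125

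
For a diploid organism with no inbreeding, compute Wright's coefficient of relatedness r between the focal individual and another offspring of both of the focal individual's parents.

Each parent–offspring link contributes a factor of 1/2, and independent paths through distinct common ancestors add.
Full sibs share both parents — two paths of length 2: r = 2·(1/2)^2 = 1/2.

0.5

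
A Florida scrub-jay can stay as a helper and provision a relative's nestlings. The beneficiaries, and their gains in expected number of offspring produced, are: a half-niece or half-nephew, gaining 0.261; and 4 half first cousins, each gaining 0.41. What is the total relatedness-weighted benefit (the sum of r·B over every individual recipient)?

0.135125

r to a half-niece or half-nephew = 1/8 (half-aunt/uncle↔niece/nephew: one path of length 3: r = (1/2)^3 = 1/8).
r to a half first cousin = 1/16 (half first cousins share one grandparent — one path of length 4: r = (1/2)^4 = 1/16).
Summing one r·B term per recipient: 1·0.125·0.261 + 4·0.0625·0.41 = 0.135125.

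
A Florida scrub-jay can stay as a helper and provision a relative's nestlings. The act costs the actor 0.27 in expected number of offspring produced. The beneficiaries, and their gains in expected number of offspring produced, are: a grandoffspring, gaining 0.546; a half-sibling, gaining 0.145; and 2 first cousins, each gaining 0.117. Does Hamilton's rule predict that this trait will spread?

Hamilton's rule: the trait is favored when the sum of r·B over every recipient exceeds the actor's cost C.
r to a grandoffspring = 1/4 (two parent–offspring links: r = (1/2)^2 = 1/4).
r to a half-sibling = 1/4 (half-sibs share one parent — one path of length 2: r = (1/2)^2 = 1/4).
r to a first cousin = 1/8 (first cousins share one grandparent pair — two paths of length 4: r = 2·(1/2)^4 = 1/8).
Summing one r·B term per recipient: 1·0.25·0.546 + 1·0.25·0.145 + 2·0.125·0.117 = 0.202.
0.202 < 0.27: the indirect benefit is less than the cost.

No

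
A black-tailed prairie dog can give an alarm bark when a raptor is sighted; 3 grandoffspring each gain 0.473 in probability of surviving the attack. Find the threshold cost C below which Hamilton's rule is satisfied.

0.35475

r to a grandoffspring = 1/4 (two parent–offspring links: r = (1/2)^2 = 1/4).
Hamilton's rule: n·r·B > C, so the trait is favored while C < n·r·B = 3·0.25·0.473 = 0.35475.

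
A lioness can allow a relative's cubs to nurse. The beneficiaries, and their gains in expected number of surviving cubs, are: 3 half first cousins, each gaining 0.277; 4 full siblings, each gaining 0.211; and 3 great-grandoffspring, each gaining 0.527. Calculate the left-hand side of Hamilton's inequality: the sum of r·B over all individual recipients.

r to a half first cousin = 0.0625 (half first cousins share one grandparent — one path of length 4: r = (1/2)^4 = 1/16).
r to a full sibling = 0.5 (full sibs share both parents — two paths of length 2: r = 2·(1/2)^2 = 1/2).
r to a great-grandoffspring = 1/8 (three parent–offspring links: r = (1/2)^3 = 1/8).
Summing one r·B term per recipient: 3·0.0625·0.277 + 4·0.5·0.211 + 3·0.125·0.527 = 0.6715625.

0.6715625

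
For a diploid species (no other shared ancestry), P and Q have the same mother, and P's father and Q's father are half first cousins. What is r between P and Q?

Relatedness sums over independent paths through distinct common ancestors.
P and Q are related in two ways: half-sibs through their shared mother (r = 1/4) and half second cousins through their fathers (r = 1/64).
r = 1/4 + 1/64 = 17/64 = 0.265625.

0.265625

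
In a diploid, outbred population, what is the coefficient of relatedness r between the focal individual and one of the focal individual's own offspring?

0.5

Each parent–offspring link contributes a factor of 1/2, and independent paths through distinct common ancestors add.
One parent–offspring link: r = (1/2)^1 = 1/2.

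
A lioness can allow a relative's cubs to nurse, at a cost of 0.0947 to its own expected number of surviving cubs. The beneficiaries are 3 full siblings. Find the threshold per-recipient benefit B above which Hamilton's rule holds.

r to a full sibling = 0.5 (full sibs share both parents — two paths of length 2: r = 2·(1/2)^2 = 1/2).
Hamilton's rule with n recipients of equal r: n·r·B > C, so B > C/(n·r) = 0.0947/(3·0.5) = 0.0631.

0.0631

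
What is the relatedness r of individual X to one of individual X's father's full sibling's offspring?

Each parent–offspring link contributes a factor of 1/2, and independent paths through distinct common ancestors add.
First cousins share one grandparent pair — two paths of length 4: r = 2·(1/2)^4 = 1/8.

0.125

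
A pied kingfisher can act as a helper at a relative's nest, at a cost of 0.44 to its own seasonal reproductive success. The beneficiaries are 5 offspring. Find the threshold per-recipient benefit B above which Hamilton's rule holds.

r to an offspring = 1/2 (one parent–offspring link: r = (1/2)^1 = 1/2).
Hamilton's rule with n recipients of equal r: n·r·B > C, so B > C/(n·r) = 0.44/(5·0.5) = 0.176.

0.176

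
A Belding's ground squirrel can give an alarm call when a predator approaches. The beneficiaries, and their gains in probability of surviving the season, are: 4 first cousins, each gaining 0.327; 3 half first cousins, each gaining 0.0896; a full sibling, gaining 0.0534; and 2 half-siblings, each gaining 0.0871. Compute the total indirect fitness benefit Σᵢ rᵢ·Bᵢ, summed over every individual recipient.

r to a first cousin = 1/8 (first cousins share one grandparent pair — two paths of length 4: r = 2·(1/2)^4 = 1/8).
r to a half first cousin = 0.0625 (half first cousins share one grandparent — one path of length 4: r = (1/2)^4 = 1/16).
r to a full sibling = 1/2 (full sibs share both parents — two paths of length 2: r = 2·(1/2)^2 = 1/2).
r to a half-sibling = 0.25 (half-sibs share one parent — one path of length 2: r = (1/2)^2 = 1/4).
Summing one r·B term per recipient: 4·0.125·0.327 + 3·0.0625·0.0896 + 1·0.5·0.0534 + 2·0.25·0.0871 = 0.25055.

0.25055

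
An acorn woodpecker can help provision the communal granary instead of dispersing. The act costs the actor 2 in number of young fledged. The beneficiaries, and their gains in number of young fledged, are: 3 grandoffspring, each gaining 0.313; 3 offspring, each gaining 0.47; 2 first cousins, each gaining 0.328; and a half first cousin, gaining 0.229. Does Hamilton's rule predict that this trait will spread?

Hamilton's rule: the trait is favored when the sum of r·B over every recipient exceeds the actor's cost C.
r to a grandoffspring = 1/4 (two parent–offspring links: r = (1/2)^2 = 1/4).
r to an offspring = 0.5 (one parent–offspring link: r = (1/2)^1 = 1/2).
r to a first cousin = 0.125 (first cousins share one grandparent pair — two paths of length 4: r = 2·(1/2)^4 = 1/8).
r to a half first cousin = 0.0625 (half first cousins share one grandparent — one path of length 4: r = (1/2)^4 = 1/16).
Summing one r·B term per recipient: 3·0.25·0.313 + 3·0.5·0.47 + 2·0.125·0.328 + 1·0.0625·0.229 = 1.0360625.
1.0360625 < 2: the indirect benefit is less than the cost.

No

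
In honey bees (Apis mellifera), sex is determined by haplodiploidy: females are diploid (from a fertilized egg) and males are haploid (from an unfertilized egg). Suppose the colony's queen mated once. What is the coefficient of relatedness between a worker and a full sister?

Haplodiploid full sisters inherit their father's entire haploid genome identically (contributing 1/2) and on average half of their mother's contribution (1/2 · 1/2 = 1/4); r = 1/2 + 1/4 = 3/4.

0.75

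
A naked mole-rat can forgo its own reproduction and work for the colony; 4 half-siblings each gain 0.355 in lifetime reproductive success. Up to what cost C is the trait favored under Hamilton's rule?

0.355

r to a half-sibling = 1/4 (half-sibs share one parent — one path of length 2: r = (1/2)^2 = 1/4).
Hamilton's rule: n·r·B > C, so the trait is favored while C < n·r·B = 4·0.25·0.355 = 0.355.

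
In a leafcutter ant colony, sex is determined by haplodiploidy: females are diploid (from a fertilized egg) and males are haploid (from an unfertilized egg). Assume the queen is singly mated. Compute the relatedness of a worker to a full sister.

0.75

Haplodiploid full sisters inherit their father's entire haploid genome identically (contributing 1/2) and on average half of their mother's contribution (1/2 · 1/2 = 1/4); r = 1/2 + 1/4 = 3/4.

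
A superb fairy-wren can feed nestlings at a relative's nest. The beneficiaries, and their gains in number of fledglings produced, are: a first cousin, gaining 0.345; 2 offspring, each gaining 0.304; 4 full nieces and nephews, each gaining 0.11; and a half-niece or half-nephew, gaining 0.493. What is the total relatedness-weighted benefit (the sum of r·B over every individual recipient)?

0.51875

r to a first cousin = 1/8 (first cousins share one grandparent pair — two paths of length 4: r = 2·(1/2)^4 = 1/8).
r to an offspring = 1/2 (one parent–offspring link: r = (1/2)^1 = 1/2).
r to a full niece or nephew = 1/4 (full aunt/uncle↔niece/nephew: two paths of length 3 through the shared grandparent pair: r = 2·(1/2)^3 = 1/4).
r to a half-niece or half-nephew = 1/8 (half-aunt/uncle↔niece/nephew: one path of length 3: r = (1/2)^3 = 1/8).
Summing one r·B term per recipient: 1·0.125·0.345 + 2·0.5·0.304 + 4·0.25·0.11 + 1·0.125·0.493 = 0.51875.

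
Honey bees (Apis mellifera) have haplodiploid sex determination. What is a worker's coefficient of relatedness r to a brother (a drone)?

0.25

Her haploid brother carries none of their father's genes and a random half of their mother's genome; that half matches the maternal half of her own genome with probability 1/2: r = 1/2 · 1/2 = 1/4.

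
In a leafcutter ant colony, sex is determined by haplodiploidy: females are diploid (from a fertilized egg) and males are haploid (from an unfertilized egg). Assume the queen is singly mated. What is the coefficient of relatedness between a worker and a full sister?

0.75

Haplodiploid full sisters inherit their father's entire haploid genome identically (contributing 1/2) and on average half of their mother's contribution (1/2 · 1/2 = 1/4); r = 1/2 + 1/4 = 3/4.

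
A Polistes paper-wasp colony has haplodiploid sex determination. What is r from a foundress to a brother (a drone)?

0.25

Her haploid brother carries none of their father's genes and a random half of their mother's genome; that half matches the maternal half of her own genome with probability 1/2: r = 1/2 · 1/2 = 1/4.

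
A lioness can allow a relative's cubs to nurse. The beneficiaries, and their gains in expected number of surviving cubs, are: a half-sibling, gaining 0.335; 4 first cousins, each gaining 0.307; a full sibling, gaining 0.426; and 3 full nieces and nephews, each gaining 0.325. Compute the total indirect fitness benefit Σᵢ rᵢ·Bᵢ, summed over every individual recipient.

0.694

r to a half-sibling = 1/4 (half-sibs share one parent — one path of length 2: r = (1/2)^2 = 1/4).
r to a first cousin = 1/8 (first cousins share one grandparent pair — two paths of length 4: r = 2·(1/2)^4 = 1/8).
r to a full sibling = 1/2 (full sibs share both parents — two paths of length 2: r = 2·(1/2)^2 = 1/2).
r to a full niece or nephew = 0.25 (full aunt/uncle↔niece/nephew: two paths of length 3 through the shared grandparent pair: r = 2·(1/2)^3 = 1/4).
Summing one r·B term per recipient: 1·0.25·0.335 + 4·0.125·0.307 + 1·0.5·0.426 + 3·0.25·0.325 = 0.694.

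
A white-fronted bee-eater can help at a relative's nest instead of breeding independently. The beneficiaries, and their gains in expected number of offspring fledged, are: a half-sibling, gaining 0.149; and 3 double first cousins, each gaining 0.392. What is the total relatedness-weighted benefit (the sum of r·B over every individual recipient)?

r to a half-sibling = 1/4 (half-sibs share one parent — one path of length 2: r = (1/2)^2 = 1/4).
r to a double first cousin = 0.25 (double first cousins share both grandparent pairs — four paths of length 4: r = 4·(1/2)^4 = 1/4).
Summing one r·B term per recipient: 1·0.25·0.149 + 3·0.25·0.392 = 0.33125.

0.33125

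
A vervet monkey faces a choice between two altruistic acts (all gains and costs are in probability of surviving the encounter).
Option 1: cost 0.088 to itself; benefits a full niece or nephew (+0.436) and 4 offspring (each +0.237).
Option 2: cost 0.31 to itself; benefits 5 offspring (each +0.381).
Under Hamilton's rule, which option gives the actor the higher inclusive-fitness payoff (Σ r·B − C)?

Option 2

Option 1: r to a full niece or nephew = 0.25.
Option 1: r to an offspring = 0.5.
Option 1: Σ r·B − C = (1·0.25·0.436 + 4·0.5·0.237) − 0.088 = 0.495.
Option 2: r to an offspring = 0.5.
Option 2: Σ r·B − C = (5·0.5·0.381) − 0.31 = 0.6425.
Option 2 has the higher net inclusive-fitness payoff.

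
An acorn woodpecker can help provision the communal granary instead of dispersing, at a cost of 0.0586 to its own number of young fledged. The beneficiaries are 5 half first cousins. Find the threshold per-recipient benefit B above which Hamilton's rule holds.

r to a half first cousin = 1/16 (half first cousins share one grandparent — one path of length 4: r = (1/2)^4 = 1/16).
Hamilton's rule with n recipients of equal r: n·r·B > C, so B > C/(n·r) = 0.0586/(5·0.0625) = 0.1875.

0.1875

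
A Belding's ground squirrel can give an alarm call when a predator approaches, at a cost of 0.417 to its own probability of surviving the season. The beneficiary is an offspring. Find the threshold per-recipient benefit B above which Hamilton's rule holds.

r to an offspring = 1/2 (one parent–offspring link: r = (1/2)^1 = 1/2).
Hamilton's rule with n recipients of equal r: n·r·B > C, so B > C/(n·r) = 0.417/(1·0.5) = 0.834.

0.834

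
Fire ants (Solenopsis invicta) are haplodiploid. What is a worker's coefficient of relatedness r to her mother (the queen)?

0.5

One meiotic link between diploid queen and diploid daughter: r = 1/2.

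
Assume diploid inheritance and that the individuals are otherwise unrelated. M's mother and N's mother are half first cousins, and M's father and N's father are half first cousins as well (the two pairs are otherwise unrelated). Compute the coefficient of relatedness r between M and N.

0.03125

Wright's path rule: contributions from independent ancestry routes add.
M and N are related in two ways: half second cousins through their mothers (r = 1/64) and half second cousins through their fathers (r = 1/64).
r = 1/64 + 1/64 = 1/32 = 0.03125.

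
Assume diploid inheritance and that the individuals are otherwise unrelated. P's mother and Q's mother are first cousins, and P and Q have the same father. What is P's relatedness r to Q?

Relatedness sums over independent paths through distinct common ancestors.
P and Q are related in two ways: second cousins through their mothers (r = 1/32) and half-sibs through their shared father (r = 1/4).
r = 1/32 + 1/4 = 0.28125.

0.28125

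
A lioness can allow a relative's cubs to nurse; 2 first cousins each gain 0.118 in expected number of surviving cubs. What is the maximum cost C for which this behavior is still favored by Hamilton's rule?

r to a first cousin = 1/8 (first cousins share one grandparent pair — two paths of length 4: r = 2·(1/2)^4 = 1/8).
Hamilton's rule: n·r·B > C, so the trait is favored while C < n·r·B = 2·0.125·0.118 = 0.0295.

0.0295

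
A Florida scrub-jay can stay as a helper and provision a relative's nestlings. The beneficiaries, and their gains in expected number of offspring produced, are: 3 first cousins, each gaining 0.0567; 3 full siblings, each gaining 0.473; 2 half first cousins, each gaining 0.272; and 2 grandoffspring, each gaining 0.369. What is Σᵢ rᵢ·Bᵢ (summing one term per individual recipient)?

r to a first cousin = 1/8 (first cousins share one grandparent pair — two paths of length 4: r = 2·(1/2)^4 = 1/8).
r to a full sibling = 1/2 (full sibs share both parents — two paths of length 2: r = 2·(1/2)^2 = 1/2).
r to a half first cousin = 1/16 (half first cousins share one grandparent — one path of length 4: r = (1/2)^4 = 1/16).
r to a grandoffspring = 1/4 (two parent–offspring links: r = (1/2)^2 = 1/4).
Summing one r·B term per recipient: 3·0.125·0.0567 + 3·0.5·0.473 + 2·0.0625·0.272 + 2·0.25·0.369 = 0.9492625.

0.9492625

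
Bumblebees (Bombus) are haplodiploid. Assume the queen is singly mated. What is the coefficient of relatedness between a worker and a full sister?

Haplodiploid full sisters inherit their father's entire haploid genome identically (contributing 1/2) and on average half of their mother's contribution (1/2 · 1/2 = 1/4); r = 1/2 + 1/4 = 3/4.

0.75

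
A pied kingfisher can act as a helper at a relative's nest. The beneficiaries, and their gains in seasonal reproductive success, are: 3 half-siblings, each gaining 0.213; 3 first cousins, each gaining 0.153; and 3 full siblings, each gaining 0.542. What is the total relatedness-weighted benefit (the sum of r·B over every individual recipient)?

r to a half-sibling = 1/4 (half-sibs share one parent — one path of length 2: r = (1/2)^2 = 1/4).
r to a first cousin = 0.125 (first cousins share one grandparent pair — two paths of length 4: r = 2·(1/2)^4 = 1/8).
r to a full sibling = 1/2 (full sibs share both parents — two paths of length 2: r = 2·(1/2)^2 = 1/2).
Summing one r·B term per recipient: 3·0.25·0.213 + 3·0.125·0.153 + 3·0.5·0.542 = 1.030125.

1.030125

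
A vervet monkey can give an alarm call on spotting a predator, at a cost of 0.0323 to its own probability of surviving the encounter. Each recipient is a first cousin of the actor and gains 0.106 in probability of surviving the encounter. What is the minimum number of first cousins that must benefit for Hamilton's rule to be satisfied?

3

r to a first cousin = 1/8 (first cousins share one grandparent pair — two paths of length 4: r = 2·(1/2)^4 = 1/8).
Hamilton's rule: n·r·B > C  ⇒  n > C/(r·B) = 0.0323/(0.125·0.106) = 2.438.
The smallest integer exceeding 2.438 is 3.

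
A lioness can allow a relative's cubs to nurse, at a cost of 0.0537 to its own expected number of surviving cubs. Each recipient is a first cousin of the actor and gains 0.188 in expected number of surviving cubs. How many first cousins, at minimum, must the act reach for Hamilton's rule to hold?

r to a first cousin = 0.125 (first cousins share one grandparent pair — two paths of length 4: r = 2·(1/2)^4 = 1/8).
Hamilton's rule: n·r·B > C  ⇒  n > C/(r·B) = 0.0537/(0.125·0.188) = 2.285.
The smallest integer exceeding 2.285 is 3.

3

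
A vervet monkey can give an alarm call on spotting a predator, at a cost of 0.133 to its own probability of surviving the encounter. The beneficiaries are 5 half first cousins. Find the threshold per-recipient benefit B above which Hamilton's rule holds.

0.4256

r to a half first cousin = 1/16 (half first cousins share one grandparent — one path of length 4: r = (1/2)^4 = 1/16).
Hamilton's rule with n recipients of equal r: n·r·B > C, so B > C/(n·r) = 0.133/(5·0.0625) = 0.4256.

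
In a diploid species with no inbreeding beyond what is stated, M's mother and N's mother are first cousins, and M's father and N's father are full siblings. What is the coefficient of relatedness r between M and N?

Independent pedigree routes through distinct common ancestors add.
M and N are related in two ways: second cousins through their mothers (r = 1/32) and first cousins through their fathers (r = 1/8).
r = 1/32 + 1/8 = 0.15625.

0.15625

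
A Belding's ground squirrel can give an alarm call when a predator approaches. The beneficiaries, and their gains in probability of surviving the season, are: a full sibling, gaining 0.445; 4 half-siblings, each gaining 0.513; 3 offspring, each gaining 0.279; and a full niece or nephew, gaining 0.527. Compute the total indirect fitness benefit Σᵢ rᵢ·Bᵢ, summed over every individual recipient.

r to a full sibling = 1/2 (full sibs share both parents — two paths of length 2: r = 2·(1/2)^2 = 1/2).
r to a half-sibling = 1/4 (half-sibs share one parent — one path of length 2: r = (1/2)^2 = 1/4).
r to an offspring = 1/2 (one parent–offspring link: r = (1/2)^1 = 1/2).
r to a full niece or nephew = 1/4 (full aunt/uncle↔niece/nephew: two paths of length 3 through the shared grandparent pair: r = 2·(1/2)^3 = 1/4).
Summing one r·B term per recipient: 1·0.5·0.445 + 4·0.25·0.513 + 3·0.5·0.279 + 1·0.25·0.527 = 1.28575.

1.28575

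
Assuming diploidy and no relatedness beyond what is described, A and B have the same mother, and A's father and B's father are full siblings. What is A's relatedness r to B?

0.375

With two independent routes of shared ancestry, r is the sum of the two contributions.
A and B are related in two ways: half-sibs through their shared mother (r = 1/4) and first cousins through their fathers (r = 1/8).
r = 1/4 + 1/8 = 3/8 = 0.375.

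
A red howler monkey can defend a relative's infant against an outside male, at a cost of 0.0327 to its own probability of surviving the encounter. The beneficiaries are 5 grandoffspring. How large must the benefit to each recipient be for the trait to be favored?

r to a grandoffspring = 1/4 (two parent–offspring links: r = (1/2)^2 = 1/4).
Hamilton's rule with n recipients of equal r: n·r·B > C, so B > C/(n·r) = 0.0327/(5·0.25) = 0.0262.

0.0262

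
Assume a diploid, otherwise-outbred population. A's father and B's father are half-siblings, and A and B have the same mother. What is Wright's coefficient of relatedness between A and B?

Relatedness sums over independent paths through distinct common ancestors.
A and B are related in two ways: half first cousins through their fathers (r = 1/16) and half-sibs through their shared mother (r = 1/4).
r = 1/16 + 1/4 = 5/16 = 0.3125.

0.3125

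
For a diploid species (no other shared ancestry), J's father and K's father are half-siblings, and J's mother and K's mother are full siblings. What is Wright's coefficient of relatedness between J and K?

Independent pedigree routes through distinct common ancestors add.
J and K are related in two ways: half first cousins through their fathers (r = 1/16) and first cousins through their mothers (r = 1/8).
r = 1/16 + 1/8 = 0.1875.

0.1875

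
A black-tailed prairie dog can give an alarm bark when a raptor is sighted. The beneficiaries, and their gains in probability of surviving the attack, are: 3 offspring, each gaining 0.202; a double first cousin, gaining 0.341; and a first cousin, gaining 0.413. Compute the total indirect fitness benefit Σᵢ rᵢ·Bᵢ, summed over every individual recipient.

0.439875

r to an offspring = 0.5 (one parent–offspring link: r = (1/2)^1 = 1/2).
r to a double first cousin = 1/4 (double first cousins share both grandparent pairs — four paths of length 4: r = 4·(1/2)^4 = 1/4).
r to a first cousin = 0.125 (first cousins share one grandparent pair — two paths of length 4: r = 2·(1/2)^4 = 1/8).
Summing one r·B term per recipient: 3·0.5·0.202 + 1·0.25·0.341 + 1·0.125·0.413 = 0.439875.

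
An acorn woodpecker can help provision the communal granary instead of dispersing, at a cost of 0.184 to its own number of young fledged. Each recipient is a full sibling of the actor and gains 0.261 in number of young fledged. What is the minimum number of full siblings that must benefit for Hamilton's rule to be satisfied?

r to a full sibling = 1/2 (full sibs share both parents — two paths of length 2: r = 2·(1/2)^2 = 1/2).
Hamilton's rule: n·r·B > C  ⇒  n > C/(r·B) = 0.184/(0.5·0.261) = 1.41.
The smallest integer exceeding 1.41 is 2.

2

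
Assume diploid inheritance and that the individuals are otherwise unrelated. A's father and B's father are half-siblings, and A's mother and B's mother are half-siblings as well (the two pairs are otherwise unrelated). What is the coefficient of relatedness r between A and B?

0.125

Independent pedigree routes through distinct common ancestors add.
A and B are related in two ways: half first cousins through their fathers (r = 1/16) and half first cousins through their mothers (r = 1/16).
r = 1/16 + 1/16 = 1/8 = 0.125.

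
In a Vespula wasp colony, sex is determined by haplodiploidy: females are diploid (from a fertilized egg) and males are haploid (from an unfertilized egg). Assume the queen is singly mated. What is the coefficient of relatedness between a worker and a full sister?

Haplodiploid full sisters inherit their father's entire haploid genome identically (contributing 1/2) and on average half of their mother's contribution (1/2 · 1/2 = 1/4); r = 1/2 + 1/4 = 3/4.

0.75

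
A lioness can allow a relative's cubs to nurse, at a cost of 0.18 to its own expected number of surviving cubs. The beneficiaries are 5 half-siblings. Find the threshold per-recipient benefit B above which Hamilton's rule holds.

r to a half-sibling = 1/4 (half-sibs share one parent — one path of length 2: r = (1/2)^2 = 1/4).
Hamilton's rule with n recipients of equal r: n·r·B > C, so B > C/(n·r) = 0.18/(5·0.25) = 0.144.

0.144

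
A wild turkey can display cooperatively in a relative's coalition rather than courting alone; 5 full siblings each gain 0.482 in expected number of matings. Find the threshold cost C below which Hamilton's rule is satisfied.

1.205

r to a full sibling = 0.5 (full sibs share both parents — two paths of length 2: r = 2·(1/2)^2 = 1/2).
Hamilton's rule: n·r·B > C, so the trait is favored while C < n·r·B = 5·0.5·0.482 = 1.205.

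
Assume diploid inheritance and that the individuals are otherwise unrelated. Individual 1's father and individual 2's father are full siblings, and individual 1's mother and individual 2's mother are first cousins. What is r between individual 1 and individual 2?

Relatedness sums over independent paths through distinct common ancestors.
Individual 1 and individual 2 are related in two ways: first cousins through their fathers (r = 1/8) and second cousins through their mothers (r = 1/32).
r = 1/8 + 1/32 = 5/32 = 0.15625.

0.15625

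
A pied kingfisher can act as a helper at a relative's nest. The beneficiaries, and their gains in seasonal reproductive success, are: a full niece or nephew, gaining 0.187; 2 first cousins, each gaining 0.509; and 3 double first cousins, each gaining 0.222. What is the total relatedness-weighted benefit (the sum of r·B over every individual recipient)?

0.3405

r to a full niece or nephew = 1/4 (full aunt/uncle↔niece/nephew: two paths of length 3 through the shared grandparent pair: r = 2·(1/2)^3 = 1/4).
r to a first cousin = 1/8 (first cousins share one grandparent pair — two paths of length 4: r = 2·(1/2)^4 = 1/8).
r to a double first cousin = 1/4 (double first cousins share both grandparent pairs — four paths of length 4: r = 4·(1/2)^4 = 1/4).
Summing one r·B term per recipient: 1·0.25·0.187 + 2·0.125·0.509 + 3·0.25·0.222 = 0.3405.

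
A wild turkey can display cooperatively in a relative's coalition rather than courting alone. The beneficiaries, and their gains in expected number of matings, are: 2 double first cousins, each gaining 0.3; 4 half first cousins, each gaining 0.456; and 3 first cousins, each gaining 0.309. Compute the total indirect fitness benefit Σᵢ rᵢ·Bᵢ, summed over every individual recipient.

r to a double first cousin = 1/4 (double first cousins share both grandparent pairs — four paths of length 4: r = 4·(1/2)^4 = 1/4).
r to a half first cousin = 1/16 (half first cousins share one grandparent — one path of length 4: r = (1/2)^4 = 1/16).
r to a first cousin = 1/8 (first cousins share one grandparent pair — two paths of length 4: r = 2·(1/2)^4 = 1/8).
Summing one r·B term per recipient: 2·0.25·0.3 + 4·0.0625·0.456 + 3·0.125·0.309 = 0.379875.

0.379875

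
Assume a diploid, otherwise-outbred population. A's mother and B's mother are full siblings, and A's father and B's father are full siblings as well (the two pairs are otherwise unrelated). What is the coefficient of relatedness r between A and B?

0.25

Wright's path rule: contributions from independent ancestry routes add.
A and B are related in two ways: first cousins through their mothers (r = 1/8) and first cousins through their fathers (r = 1/8) — i.e. double first cousins.
r = 1/8 + 1/8 = 0.25.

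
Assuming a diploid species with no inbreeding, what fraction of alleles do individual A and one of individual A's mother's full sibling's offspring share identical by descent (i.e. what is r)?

0.125

Each parent–offspring link contributes a factor of 1/2, and independent paths through distinct common ancestors add.
First cousins share one grandparent pair — two paths of length 4: r = 2·(1/2)^4 = 1/8.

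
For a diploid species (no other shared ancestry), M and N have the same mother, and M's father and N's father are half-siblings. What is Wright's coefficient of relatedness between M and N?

0.3125

With two independent routes of shared ancestry, r is the sum of the two contributions.
M and N are related in two ways: half-sibs through their shared mother (r = 1/4) and half first cousins through their fathers (r = 1/16).
r = 1/4 + 1/16 = 5/16 = 0.3125.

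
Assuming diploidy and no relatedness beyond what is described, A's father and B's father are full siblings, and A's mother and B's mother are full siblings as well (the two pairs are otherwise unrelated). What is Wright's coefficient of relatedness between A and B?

Independent pedigree routes through distinct common ancestors add.
A and B are related in two ways: first cousins through their fathers (r = 1/8) and first cousins through their mothers (r = 1/8) — i.e. double first cousins.
r = 1/8 + 1/8 = 1/4 = 0.25.

0.25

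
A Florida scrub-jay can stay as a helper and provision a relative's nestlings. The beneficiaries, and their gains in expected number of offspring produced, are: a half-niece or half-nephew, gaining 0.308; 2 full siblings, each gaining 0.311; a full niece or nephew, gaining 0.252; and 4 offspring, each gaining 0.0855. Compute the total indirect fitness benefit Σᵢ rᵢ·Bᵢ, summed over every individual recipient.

r to a half-niece or half-nephew = 0.125 (half-aunt/uncle↔niece/nephew: one path of length 3: r = (1/2)^3 = 1/8).
r to a full sibling = 0.5 (full sibs share both parents — two paths of length 2: r = 2·(1/2)^2 = 1/2).
r to a full niece or nephew = 1/4 (full aunt/uncle↔niece/nephew: two paths of length 3 through the shared grandparent pair: r = 2·(1/2)^3 = 1/4).
r to an offspring = 1/2 (one parent–offspring link: r = (1/2)^1 = 1/2).
Summing one r·B term per recipient: 1·0.125·0.308 + 2·0.5·0.311 + 1·0.25·0.252 + 4·0.5·0.0855 = 0.5835.

0.5835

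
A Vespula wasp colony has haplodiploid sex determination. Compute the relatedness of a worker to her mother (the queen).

One meiotic link between diploid queen and diploid daughter: r = 1/2.

0.5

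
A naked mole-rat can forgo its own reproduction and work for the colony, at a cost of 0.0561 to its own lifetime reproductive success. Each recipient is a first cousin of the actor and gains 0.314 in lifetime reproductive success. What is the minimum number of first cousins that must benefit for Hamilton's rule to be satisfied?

2

r to a first cousin = 1/8 (first cousins share one grandparent pair — two paths of length 4: r = 2·(1/2)^4 = 1/8).
Hamilton's rule: n·r·B > C  ⇒  n > C/(r·B) = 0.0561/(0.125·0.314) = 1.429.
The smallest integer exceeding 1.429 is 2.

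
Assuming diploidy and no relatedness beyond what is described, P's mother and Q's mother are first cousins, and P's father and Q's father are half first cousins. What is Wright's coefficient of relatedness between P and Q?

With two independent routes of shared ancestry, r is the sum of the two contributions.
P and Q are related in two ways: second cousins through their mothers (r = 1/32) and half second cousins through their fathers (r = 1/64).
r = 1/32 + 1/64 = 0.046875.

0.046875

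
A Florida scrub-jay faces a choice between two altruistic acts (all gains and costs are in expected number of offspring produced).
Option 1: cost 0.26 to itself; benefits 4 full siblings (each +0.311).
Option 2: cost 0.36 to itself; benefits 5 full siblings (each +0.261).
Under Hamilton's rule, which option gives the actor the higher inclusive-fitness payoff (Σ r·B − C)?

Option 1: r to a full sibling = 0.5.
Option 1: Σ r·B − C = (4·0.5·0.311) − 0.26 = 0.362.
Option 2: r to a full sibling = 0.5.
Option 2: Σ r·B − C = (5·0.5·0.261) − 0.36 = 0.2925.
Option 1 has the higher net inclusive-fitness payoff.

Option 1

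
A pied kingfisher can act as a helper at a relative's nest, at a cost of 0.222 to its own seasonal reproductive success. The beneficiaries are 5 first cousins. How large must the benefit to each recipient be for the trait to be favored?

r to a first cousin = 0.125 (first cousins share one grandparent pair — two paths of length 4: r = 2·(1/2)^4 = 1/8).
Hamilton's rule with n recipients of equal r: n·r·B > C, so B > C/(n·r) = 0.222/(5·0.125) = 0.3552.

0.3552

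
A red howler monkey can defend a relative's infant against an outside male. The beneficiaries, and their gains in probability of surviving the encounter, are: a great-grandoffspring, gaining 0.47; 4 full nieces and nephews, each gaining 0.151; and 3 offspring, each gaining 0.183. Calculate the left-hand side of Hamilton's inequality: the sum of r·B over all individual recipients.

r to a great-grandoffspring = 0.125 (three parent–offspring links: r = (1/2)^3 = 1/8).
r to a full niece or nephew = 1/4 (full aunt/uncle↔niece/nephew: two paths of length 3 through the shared grandparent pair: r = 2·(1/2)^3 = 1/4).
r to an offspring = 0.5 (one parent–offspring link: r = (1/2)^1 = 1/2).
Summing one r·B term per recipient: 1·0.125·0.47 + 4·0.25·0.151 + 3·0.5·0.183 = 0.48425.

0.48425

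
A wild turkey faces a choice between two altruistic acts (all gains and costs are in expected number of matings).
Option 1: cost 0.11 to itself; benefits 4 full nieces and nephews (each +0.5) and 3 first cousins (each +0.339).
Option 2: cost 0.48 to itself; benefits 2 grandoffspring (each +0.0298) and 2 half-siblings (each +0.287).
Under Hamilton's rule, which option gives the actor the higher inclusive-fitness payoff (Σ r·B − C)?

Option 1

Option 1: r to a full niece or nephew = 0.25.
Option 1: r to a first cousin = 0.125.
Option 1: Σ r·B − C = (4·0.25·0.5 + 3·0.125·0.339) − 0.11 = 0.517125.
Option 2: r to a grandoffspring = 0.25.
Option 2: r to a half-sibling = 0.25.
Option 2: Σ r·B − C = (2·0.25·0.0298 + 2·0.25·0.287) − 0.48 = -0.3216.
Option 1 has the higher net inclusive-fitness payoff.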